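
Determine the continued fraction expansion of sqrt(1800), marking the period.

Write x_i = (sqrt(1800) + m_i)/d_i with (m_0, d_0) = (0, 1). a_0 = floor(sqrt(1800)) = 42, since 42^2 = 1764 <= 1800 < 1849 = 43^2.
Iterate m_{i+1} = d_i*a_i - m_i, d_{i+1} = (1800 - m_{i+1}^2)/d_i, a_{i+1} = floor((a_0 + m_{i+1})/d_{i+1}):
  m_1 = 1*42 - 0 = 42, d_1 = (1800 - 42^2)/1 = 36/1 = 36, a_1 = floor((42 + 42)/36) = 2.
  m_2 = 36*2 - 42 = 30, d_2 = (1800 - 30^2)/36 = 900/36 = 25, a_2 = floor((42 + 30)/25) = 2.
  m_3 = 25*2 - 30 = 20, d_3 = (1800 - 20^2)/25 = 1400/25 = 56, a_3 = floor((42 + 20)/56) = 1.
  m_4 = 56*1 - 20 = 36, d_4 = (1800 - 36^2)/56 = 504/56 = 9, a_4 = floor((42 + 36)/9) = 8.
  m_5 = 9*8 - 36 = 36, d_5 = (1800 - 36^2)/9 = 504/9 = 56, a_5 = floor((42 + 36)/56) = 1.
  m_6 = 56*1 - 36 = 20, d_6 = (1800 - 20^2)/56 = 1400/56 = 25, a_6 = floor((42 + 20)/25) = 2.
  m_7 = 25*2 - 20 = 30, d_7 = (1800 - 30^2)/25 = 900/25 = 36, a_7 = floor((42 + 30)/36) = 2.
  m_8 = 36*2 - 30 = 42, d_8 = (1800 - 42^2)/36 = 36/36 = 1, a_8 = floor((42 + 42)/1) = 84.
  m_9 = 1*84 - 42 = 42, d_9 = (1800 - 42^2)/1 = 36/1 = 36: (m_9, d_9) = (m_1, d_1) = (42, 36), so from here the quotients repeat a_1, ..., a_8; the period length is 8.
Hence the expansion of sqrt(1800) is a_0 = 42 followed by the repeating block 2, 2, 1, 8, 1, 2, 2, 84 (period 8).

[42; (2, 2, 1, 8, 1, 2, 2, 84)]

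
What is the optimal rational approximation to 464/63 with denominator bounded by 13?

81/11

Expand x = 464/63 as a continued fraction with the Euclidean algorithm:
  464 = 7*63 + 23, so a_0 = 7.
  63 = 2*23 + 17, so a_1 = 2.
  23 = 1*17 + 6, so a_2 = 1.
  17 = 2*6 + 5, so a_3 = 2.
  6 = 1*5 + 1, so a_4 = 1.
  5 = 5*1 + 0, so a_5 = 5.
so x = [7; 2, 1, 2, 1, 5].
Convergents (p_i = a_i*p_{i-1} + p_{i-2}, q_i = a_i*q_{i-1} + q_{i-2} with p_{-2}=0, p_{-1}=1, q_{-2}=1, q_{-1}=0), until the denominator exceeds 13:
  i=0: a_0=7, p_0 = 7*1 + 0 = 7, q_0 = 7*0 + 1 = 1.
  i=1: a_1=2, p_1 = 2*7 + 1 = 15, q_1 = 2*1 + 0 = 2.
  i=2: a_2=1, p_2 = 1*15 + 7 = 22, q_2 = 1*2 + 1 = 3.
  i=3: a_3=2, p_3 = 2*22 + 15 = 59, q_3 = 2*3 + 2 = 8.
  i=4: a_4=1, p_4 = 1*59 + 22 = 81, q_4 = 1*8 + 3 = 11.
  i=5: a_5=5, p_5 = 5*81 + 59 = 464, q_5 = 5*11 + 8 = 63.
q_5 = 63 > 13, so the last convergent with denominator <= 13 is p_4/q_4 = 81/11.
The closest fraction with denominator <= 13 is either p_4/q_4 or the intermediate fraction (k*p_4 + p_3)/(k*q_4 + q_3) with the largest k >= 1 whose denominator stays <= 13; these approach x as k grows, and every other convergent or intermediate fraction in range is farther away.
Largest k: floor((13 - q_3)/q_4) = floor((13 - 8)/11) = 0.
Since k = 0, no intermediate fraction beyond p_4/q_4 has denominator <= 13, so the convergent 81/11 is the closest (its error is |464*11 - 81*63|/(63*11) = 1/693).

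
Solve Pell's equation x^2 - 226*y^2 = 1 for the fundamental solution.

(x, y) = (451, 30)

First expand sqrt(226) as a continued fraction. With x_i = (sqrt(226) + m_i)/d_i and (m_0, d_0) = (0, 1): a_0 = floor(sqrt(226)) = 15, since 15^2 = 225 <= 226 < 256 = 16^2.
Iterate m_{i+1} = d_i*a_i - m_i, d_{i+1} = (226 - m_{i+1}^2)/d_i, a_{i+1} = floor((a_0 + m_{i+1})/d_{i+1}):
  m_1 = 1*15 - 0 = 15, d_1 = (226 - 15^2)/1 = 1/1 = 1, a_1 = floor((15 + 15)/1) = 30.
  m_2 = 1*30 - 15 = 15, d_2 = (226 - 15^2)/1 = 1/1 = 1: (m_2, d_2) = (m_1, d_1) = (15, 1), so from here the quotient a_1 repeats; the period length is 1.
So sqrt(226) = [15; (30)] with period length k = 1.
k is odd, so (p_{k-1}, q_{k-1}) only solves x^2 - 226y^2 = -1 and the fundamental solution of x^2 - 226y^2 = 1 is (p_{2k-1}, q_{2k-1}) = (p_1, q_1); compute convergents through index 1, running through the period twice.
Convergents (p_i = a_i*p_{i-1} + p_{i-2}, q_i = a_i*q_{i-1} + q_{i-2} with p_{-2}=0, p_{-1}=1, q_{-2}=1, q_{-1}=0):
  i=0: a_0=15, p_0 = 15*1 + 0 = 15, q_0 = 15*0 + 1 = 1.
  i=1: a_1=30, p_1 = 30*15 + 1 = 451, q_1 = 30*1 + 0 = 30.
Indeed p_0^2 - 226*q_0^2 = 225 - 226 = -1, not +1.
Check: 451^2 - 226*30^2 = 203401 - 203400 = 1, so (x, y) = (451, 30) solves the equation, and by the theorem it is the least positive solution.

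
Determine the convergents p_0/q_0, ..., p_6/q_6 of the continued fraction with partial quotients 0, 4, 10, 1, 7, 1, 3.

Using the convergent recurrence p_i = a_i*p_{i-1} + p_{i-2}, q_i = a_i*q_{i-1} + q_{i-2} with p_{-2}=0, p_{-1}=1, q_{-2}=1, q_{-1}=0:
  i=0: a_0=0, p_0 = 0*1 + 0 = 0, q_0 = 0*0 + 1 = 1.
  i=1: a_1=4, p_1 = 4*0 + 1 = 1, q_1 = 4*1 + 0 = 4.
  i=2: a_2=10, p_2 = 10*1 + 0 = 10, q_2 = 10*4 + 1 = 41.
  i=3: a_3=1, p_3 = 1*10 + 1 = 11, q_3 = 1*41 + 4 = 45.
  i=4: a_4=7, p_4 = 7*11 + 10 = 87, q_4 = 7*45 + 41 = 356.
  i=5: a_5=1, p_5 = 1*87 + 11 = 98, q_5 = 1*356 + 45 = 401.
  i=6: a_6=3, p_6 = 3*98 + 87 = 381, q_6 = 3*401 + 356 = 1559.

0/1, 1/4, 10/41, 11/45, 87/356, 98/401, 381/1559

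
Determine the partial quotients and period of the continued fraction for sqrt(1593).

Write x_i = (sqrt(1593) + m_i)/d_i with (m_0, d_0) = (0, 1). a_0 = floor(sqrt(1593)) = 39, since 39^2 = 1521 <= 1593 < 1600 = 40^2.
Iterate m_{i+1} = d_i*a_i - m_i, d_{i+1} = (1593 - m_{i+1}^2)/d_i, a_{i+1} = floor((a_0 + m_{i+1})/d_{i+1}):
  m_1 = 1*39 - 0 = 39, d_1 = (1593 - 39^2)/1 = 72/1 = 72, a_1 = floor((39 + 39)/72) = 1.
  m_2 = 72*1 - 39 = 33, d_2 = (1593 - 33^2)/72 = 504/72 = 7, a_2 = floor((39 + 33)/7) = 10.
  m_3 = 7*10 - 33 = 37, d_3 = (1593 - 37^2)/7 = 224/7 = 32, a_3 = floor((39 + 37)/32) = 2.
  m_4 = 32*2 - 37 = 27, d_4 = (1593 - 27^2)/32 = 864/32 = 27, a_4 = floor((39 + 27)/27) = 2.
  m_5 = 27*2 - 27 = 27, d_5 = (1593 - 27^2)/27 = 864/27 = 32, a_5 = floor((39 + 27)/32) = 2.
  m_6 = 32*2 - 27 = 37, d_6 = (1593 - 37^2)/32 = 224/32 = 7, a_6 = floor((39 + 37)/7) = 10.
  m_7 = 7*10 - 37 = 33, d_7 = (1593 - 33^2)/7 = 504/7 = 72, a_7 = floor((39 + 33)/72) = 1.
  m_8 = 72*1 - 33 = 39, d_8 = (1593 - 39^2)/72 = 72/72 = 1, a_8 = floor((39 + 39)/1) = 78.
  m_9 = 1*78 - 39 = 39, d_9 = (1593 - 39^2)/1 = 72/1 = 72: (m_9, d_9) = (m_1, d_1) = (39, 72), so from here the quotients repeat a_1, ..., a_8; the period length is 8.
Hence the expansion of sqrt(1593) is a_0 = 39 followed by the repeating block 1, 10, 2, 2, 2, 10, 1, 78 (period 8).

[39; (1, 10, 2, 2, 2, 10, 1, 78)]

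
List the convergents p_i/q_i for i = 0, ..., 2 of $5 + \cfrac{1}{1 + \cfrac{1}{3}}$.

5/1, 6/1, 23/4

Using the convergent recurrence p_i = a_i*p_{i-1} + p_{i-2}, q_i = a_i*q_{i-1} + q_{i-2} with p_{-2}=0, p_{-1}=1, q_{-2}=1, q_{-1}=0:
  i=0: a_0=5, p_0 = 5*1 + 0 = 5, q_0 = 5*0 + 1 = 1.
  i=1: a_1=1, p_1 = 1*5 + 1 = 6, q_1 = 1*1 + 0 = 1.
  i=2: a_2=3, p_2 = 3*6 + 5 = 23, q_2 = 3*1 + 1 = 4.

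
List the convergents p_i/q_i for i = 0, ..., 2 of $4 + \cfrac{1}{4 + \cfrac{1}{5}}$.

Using the convergent recurrence p_i = a_i*p_{i-1} + p_{i-2}, q_i = a_i*q_{i-1} + q_{i-2} with p_{-2}=0, p_{-1}=1, q_{-2}=1, q_{-1}=0:
  i=0: a_0=4, p_0 = 4*1 + 0 = 4, q_0 = 4*0 + 1 = 1.
  i=1: a_1=4, p_1 = 4*4 + 1 = 17, q_1 = 4*1 + 0 = 4.
  i=2: a_2=5, p_2 = 5*17 + 4 = 89, q_2 = 5*4 + 1 = 21.

4/1, 17/4, 89/21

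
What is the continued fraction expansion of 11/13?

[0; 1, 5, 2]

Run the Euclidean algorithm on 11 and 13; the successive quotients are the partial quotients a_0, a_1, ... (each step inverts the fractional part left over by the previous one):
  11 = 0*13 + 11, so a_0 = 0.
  13 = 1*11 + 2, so a_1 = 1.
  11 = 5*2 + 1, so a_2 = 5.
  2 = 2*1 + 0, so a_3 = 2.
The remainder reaches 0 after 4 divisions, so the expansion has 4 partial quotients, read off in order.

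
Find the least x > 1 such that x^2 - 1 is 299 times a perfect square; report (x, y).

First expand sqrt(299) as a continued fraction. With x_i = (sqrt(299) + m_i)/d_i and (m_0, d_0) = (0, 1): a_0 = floor(sqrt(299)) = 17, since 17^2 = 289 <= 299 < 324 = 18^2.
Iterate m_{i+1} = d_i*a_i - m_i, d_{i+1} = (299 - m_{i+1}^2)/d_i, a_{i+1} = floor((a_0 + m_{i+1})/d_{i+1}):
  m_1 = 1*17 - 0 = 17, d_1 = (299 - 17^2)/1 = 10/1 = 10, a_1 = floor((17 + 17)/10) = 3.
  m_2 = 10*3 - 17 = 13, d_2 = (299 - 13^2)/10 = 130/10 = 13, a_2 = floor((17 + 13)/13) = 2.
  m_3 = 13*2 - 13 = 13, d_3 = (299 - 13^2)/13 = 130/13 = 10, a_3 = floor((17 + 13)/10) = 3.
  m_4 = 10*3 - 13 = 17, d_4 = (299 - 17^2)/10 = 10/10 = 1, a_4 = floor((17 + 17)/1) = 34.
  m_5 = 1*34 - 17 = 17, d_5 = (299 - 17^2)/1 = 10/1 = 10: (m_5, d_5) = (m_1, d_1) = (17, 10), so from here the quotients repeat a_1, ..., a_4; the period length is 4.
So sqrt(299) = [17; (3, 2, 3, 34)] with period length k = 4.
k is even, so the fundamental solution of x^2 - 299y^2 = 1 is (p_{k-1}, q_{k-1}) = (p_3, q_3); compute convergents through index 3.
Convergents (p_i = a_i*p_{i-1} + p_{i-2}, q_i = a_i*q_{i-1} + q_{i-2} with p_{-2}=0, p_{-1}=1, q_{-2}=1, q_{-1}=0):
  i=0: a_0=17, p_0 = 17*1 + 0 = 17, q_0 = 17*0 + 1 = 1.
  i=1: a_1=3, p_1 = 3*17 + 1 = 52, q_1 = 3*1 + 0 = 3.
  i=2: a_2=2, p_2 = 2*52 + 17 = 121, q_2 = 2*3 + 1 = 7.
  i=3: a_3=3, p_3 = 3*121 + 52 = 415, q_3 = 3*7 + 3 = 24.
Check: 415^2 - 299*24^2 = 172225 - 172224 = 1, so (x, y) = (415, 24) solves the equation, and by the theorem it is the least positive solution.

(x, y) = (415, 24)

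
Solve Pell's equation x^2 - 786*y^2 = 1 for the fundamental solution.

(x, y) = (785, 28)

First expand sqrt(786) as a continued fraction. With x_i = (sqrt(786) + m_i)/d_i and (m_0, d_0) = (0, 1): a_0 = floor(sqrt(786)) = 28, since 28^2 = 784 <= 786 < 841 = 29^2.
Iterate m_{i+1} = d_i*a_i - m_i, d_{i+1} = (786 - m_{i+1}^2)/d_i, a_{i+1} = floor((a_0 + m_{i+1})/d_{i+1}):
  m_1 = 1*28 - 0 = 28, d_1 = (786 - 28^2)/1 = 2/1 = 2, a_1 = floor((28 + 28)/2) = 28.
  m_2 = 2*28 - 28 = 28, d_2 = (786 - 28^2)/2 = 2/2 = 1, a_2 = floor((28 + 28)/1) = 56.
  m_3 = 1*56 - 28 = 28, d_3 = (786 - 28^2)/1 = 2/1 = 2: (m_3, d_3) = (m_1, d_1) = (28, 2), so from here the quotients repeat a_1, a_2; the period length is 2.
So sqrt(786) = [28; (28, 56)] with period length k = 2.
k is even, so the fundamental solution of x^2 - 786y^2 = 1 is (p_{k-1}, q_{k-1}) = (p_1, q_1); compute convergents through index 1.
Convergents (p_i = a_i*p_{i-1} + p_{i-2}, q_i = a_i*q_{i-1} + q_{i-2} with p_{-2}=0, p_{-1}=1, q_{-2}=1, q_{-1}=0):
  i=0: a_0=28, p_0 = 28*1 + 0 = 28, q_0 = 28*0 + 1 = 1.
  i=1: a_1=28, p_1 = 28*28 + 1 = 785, q_1 = 28*1 + 0 = 28.
Check: 785^2 - 786*28^2 = 616225 - 616224 = 1, so (x, y) = (785, 28) solves the equation, and by the theorem it is the least positive solution.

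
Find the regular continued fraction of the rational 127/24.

[5; 3, 2, 3]

Run the Euclidean algorithm on 127 and 24; the successive quotients are the partial quotients a_0, a_1, ... (each step inverts the fractional part left over by the previous one):
  127 = 5*24 + 7, so a_0 = 5.
  24 = 3*7 + 3, so a_1 = 3.
  7 = 2*3 + 1, so a_2 = 2.
  3 = 3*1 + 0, so a_3 = 3.
The remainder reaches 0 after 4 divisions, so the expansion has 4 partial quotients, read off in order.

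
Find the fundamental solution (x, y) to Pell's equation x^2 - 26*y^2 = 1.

First expand sqrt(26) as a continued fraction. With x_i = (sqrt(26) + m_i)/d_i and (m_0, d_0) = (0, 1): a_0 = floor(sqrt(26)) = 5, since 5^2 = 25 <= 26 < 36 = 6^2.
Iterate m_{i+1} = d_i*a_i - m_i, d_{i+1} = (26 - m_{i+1}^2)/d_i, a_{i+1} = floor((a_0 + m_{i+1})/d_{i+1}):
  m_1 = 1*5 - 0 = 5, d_1 = (26 - 5^2)/1 = 1/1 = 1, a_1 = floor((5 + 5)/1) = 10.
  m_2 = 1*10 - 5 = 5, d_2 = (26 - 5^2)/1 = 1/1 = 1: (m_2, d_2) = (m_1, d_1) = (5, 1), so from here the quotient a_1 repeats; the period length is 1.
So sqrt(26) = [5; (10)] with period length k = 1.
k is odd, so (p_{k-1}, q_{k-1}) only solves x^2 - 26y^2 = -1 and the fundamental solution of x^2 - 26y^2 = 1 is (p_{2k-1}, q_{2k-1}) = (p_1, q_1); compute convergents through index 1, running through the period twice.
Convergents (p_i = a_i*p_{i-1} + p_{i-2}, q_i = a_i*q_{i-1} + q_{i-2} with p_{-2}=0, p_{-1}=1, q_{-2}=1, q_{-1}=0):
  i=0: a_0=5, p_0 = 5*1 + 0 = 5, q_0 = 5*0 + 1 = 1.
  i=1: a_1=10, p_1 = 10*5 + 1 = 51, q_1 = 10*1 + 0 = 10.
Indeed p_0^2 - 26*q_0^2 = 25 - 26 = -1, not +1.
Check: 51^2 - 26*10^2 = 2601 - 2600 = 1, so (x, y) = (51, 10) solves the equation, and by the theorem it is the least positive solution.

(x, y) = (51, 10)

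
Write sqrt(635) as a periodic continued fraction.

Write x_i = (sqrt(635) + m_i)/d_i with (m_0, d_0) = (0, 1). a_0 = floor(sqrt(635)) = 25, since 25^2 = 625 <= 635 < 676 = 26^2.
Iterate m_{i+1} = d_i*a_i - m_i, d_{i+1} = (635 - m_{i+1}^2)/d_i, a_{i+1} = floor((a_0 + m_{i+1})/d_{i+1}):
  m_1 = 1*25 - 0 = 25, d_1 = (635 - 25^2)/1 = 10/1 = 10, a_1 = floor((25 + 25)/10) = 5.
  m_2 = 10*5 - 25 = 25, d_2 = (635 - 25^2)/10 = 10/10 = 1, a_2 = floor((25 + 25)/1) = 50.
  m_3 = 1*50 - 25 = 25, d_3 = (635 - 25^2)/1 = 10/1 = 10: (m_3, d_3) = (m_1, d_1) = (25, 10), so from here the quotients repeat a_1, a_2; the period length is 2.
Hence the expansion of sqrt(635) is a_0 = 25 followed by the repeating block 5, 50 (period 2).

[25; (5, 50)]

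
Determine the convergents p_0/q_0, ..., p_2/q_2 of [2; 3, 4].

Using the convergent recurrence p_i = a_i*p_{i-1} + p_{i-2}, q_i = a_i*q_{i-1} + q_{i-2} with p_{-2}=0, p_{-1}=1, q_{-2}=1, q_{-1}=0:
  i=0: a_0=2, p_0 = 2*1 + 0 = 2, q_0 = 2*0 + 1 = 1.
  i=1: a_1=3, p_1 = 3*2 + 1 = 7, q_1 = 3*1 + 0 = 3.
  i=2: a_2=4, p_2 = 4*7 + 2 = 30, q_2 = 4*3 + 1 = 13.

2/1, 7/3, 30/13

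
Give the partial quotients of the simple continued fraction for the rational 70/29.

[2; 2, 2, 2, 2]

Run the Euclidean algorithm on 70 and 29; the successive quotients are the partial quotients a_0, a_1, ... (each step inverts the fractional part left over by the previous one):
  70 = 2*29 + 12, so a_0 = 2.
  29 = 2*12 + 5, so a_1 = 2.
  12 = 2*5 + 2, so a_2 = 2.
  5 = 2*2 + 1, so a_3 = 2.
  2 = 2*1 + 0, so a_4 = 2.
The remainder reaches 0 after 5 divisions, so the expansion has 5 partial quotients, read off in order.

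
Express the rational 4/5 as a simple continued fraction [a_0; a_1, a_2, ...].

[0; 1, 4]

Run the Euclidean algorithm on 4 and 5; the successive quotients are the partial quotients a_0, a_1, ... (each step inverts the fractional part left over by the previous one):
  4 = 0*5 + 4, so a_0 = 0.
  5 = 1*4 + 1, so a_1 = 1.
  4 = 4*1 + 0, so a_2 = 4.
The remainder reaches 0 after 3 divisions, so the expansion has 3 partial quotients, read off in order.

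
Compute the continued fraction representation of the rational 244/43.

[5; 1, 2, 14]

Run the Euclidean algorithm on 244 and 43; the successive quotients are the partial quotients a_0, a_1, ... (each step inverts the fractional part left over by the previous one):
  244 = 5*43 + 29, so a_0 = 5.
  43 = 1*29 + 14, so a_1 = 1.
  29 = 2*14 + 1, so a_2 = 2.
  14 = 14*1 + 0, so a_3 = 14.
The remainder reaches 0 after 4 divisions, so the expansion has 4 partial quotients, read off in order.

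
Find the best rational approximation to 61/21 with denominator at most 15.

Expand x = 61/21 as a continued fraction with the Euclidean algorithm:
  61 = 2*21 + 19, so a_0 = 2.
  21 = 1*19 + 2, so a_1 = 1.
  19 = 9*2 + 1, so a_2 = 9.
  2 = 2*1 + 0, so a_3 = 2.
so x = [2; 1, 9, 2].
Convergents (p_i = a_i*p_{i-1} + p_{i-2}, q_i = a_i*q_{i-1} + q_{i-2} with p_{-2}=0, p_{-1}=1, q_{-2}=1, q_{-1}=0), until the denominator exceeds 15:
  i=0: a_0=2, p_0 = 2*1 + 0 = 2, q_0 = 2*0 + 1 = 1.
  i=1: a_1=1, p_1 = 1*2 + 1 = 3, q_1 = 1*1 + 0 = 1.
  i=2: a_2=9, p_2 = 9*3 + 2 = 29, q_2 = 9*1 + 1 = 10.
  i=3: a_3=2, p_3 = 2*29 + 3 = 61, q_3 = 2*10 + 1 = 21.
q_3 = 21 > 15, so the last convergent with denominator <= 15 is p_2/q_2 = 29/10.
The closest fraction with denominator <= 15 is either p_2/q_2 or the intermediate fraction (k*p_2 + p_1)/(k*q_2 + q_1) with the largest k >= 1 whose denominator stays <= 15; these approach x as k grows, and every other convergent or intermediate fraction in range is farther away.
Largest k: floor((15 - q_1)/q_2) = floor((15 - 1)/10) = 1.
That gives (1*29 + 3)/(1*10 + 1) = 32/11.
Compare the errors: |x - 29/10| = |61*10 - 29*21|/(21*10) = 1/210, and |x - 32/11| = |61*11 - 32*21|/(21*11) = 1/231.
Cross-multiplying, 1*210 = 210 < 231 = 1*231, so 1/231 is smaller: the intermediate fraction 32/11 is closer to x than 29/10.

32/11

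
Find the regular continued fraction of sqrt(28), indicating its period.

[5; (3, 2, 3, 10)]

Write x_i = (sqrt(28) + m_i)/d_i with (m_0, d_0) = (0, 1). a_0 = floor(sqrt(28)) = 5, since 5^2 = 25 <= 28 < 36 = 6^2.
Iterate m_{i+1} = d_i*a_i - m_i, d_{i+1} = (28 - m_{i+1}^2)/d_i, a_{i+1} = floor((a_0 + m_{i+1})/d_{i+1}):
  m_1 = 1*5 - 0 = 5, d_1 = (28 - 5^2)/1 = 3/1 = 3, a_1 = floor((5 + 5)/3) = 3.
  m_2 = 3*3 - 5 = 4, d_2 = (28 - 4^2)/3 = 12/3 = 4, a_2 = floor((5 + 4)/4) = 2.
  m_3 = 4*2 - 4 = 4, d_3 = (28 - 4^2)/4 = 12/4 = 3, a_3 = floor((5 + 4)/3) = 3.
  m_4 = 3*3 - 4 = 5, d_4 = (28 - 5^2)/3 = 3/3 = 1, a_4 = floor((5 + 5)/1) = 10.
  m_5 = 1*10 - 5 = 5, d_5 = (28 - 5^2)/1 = 3/1 = 3: (m_5, d_5) = (m_1, d_1) = (5, 3), so from here the quotients repeat a_1, ..., a_4; the period length is 4.
Hence the expansion of sqrt(28) is a_0 = 5 followed by the repeating block 3, 2, 3, 10 (period 4).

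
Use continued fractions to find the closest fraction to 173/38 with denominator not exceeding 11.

Expand x = 173/38 as a continued fraction with the Euclidean algorithm:
  173 = 4*38 + 21, so a_0 = 4.
  38 = 1*21 + 17, so a_1 = 1.
  21 = 1*17 + 4, so a_2 = 1.
  17 = 4*4 + 1, so a_3 = 4.
  4 = 4*1 + 0, so a_4 = 4.
so x = [4; 1, 1, 4, 4].
Convergents (p_i = a_i*p_{i-1} + p_{i-2}, q_i = a_i*q_{i-1} + q_{i-2} with p_{-2}=0, p_{-1}=1, q_{-2}=1, q_{-1}=0), until the denominator exceeds 11:
  i=0: a_0=4, p_0 = 4*1 + 0 = 4, q_0 = 4*0 + 1 = 1.
  i=1: a_1=1, p_1 = 1*4 + 1 = 5, q_1 = 1*1 + 0 = 1.
  i=2: a_2=1, p_2 = 1*5 + 4 = 9, q_2 = 1*1 + 1 = 2.
  i=3: a_3=4, p_3 = 4*9 + 5 = 41, q_3 = 4*2 + 1 = 9.
  i=4: a_4=4, p_4 = 4*41 + 9 = 173, q_4 = 4*9 + 2 = 38.
q_4 = 38 > 11, so the last convergent with denominator <= 11 is p_3/q_3 = 41/9.
The closest fraction with denominator <= 11 is either p_3/q_3 or the intermediate fraction (k*p_3 + p_2)/(k*q_3 + q_2) with the largest k >= 1 whose denominator stays <= 11; these approach x as k grows, and every other convergent or intermediate fraction in range is farther away.
Largest k: floor((11 - q_2)/q_3) = floor((11 - 2)/9) = 1.
That gives (1*41 + 9)/(1*9 + 2) = 50/11.
Compare the errors: |x - 41/9| = |173*9 - 41*38|/(38*9) = 1/342, and |x - 50/11| = |173*11 - 50*38|/(38*11) = 3/418.
Cross-multiplying, 1*418 = 418 < 1026 = 3*342, so 1/342 is smaller: the convergent 41/9 is closer to x than 50/11.

41/9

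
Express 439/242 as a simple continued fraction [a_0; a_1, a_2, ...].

Run the Euclidean algorithm on 439 and 242; the successive quotients are the partial quotients a_0, a_1, ... (each step inverts the fractional part left over by the previous one):
  439 = 1*242 + 197, so a_0 = 1.
  242 = 1*197 + 45, so a_1 = 1.
  197 = 4*45 + 17, so a_2 = 4.
  45 = 2*17 + 11, so a_3 = 2.
  17 = 1*11 + 6, so a_4 = 1.
  11 = 1*6 + 5, so a_5 = 1.
  6 = 1*5 + 1, so a_6 = 1.
  5 = 5*1 + 0, so a_7 = 5.
The remainder reaches 0 after 8 divisions, so the expansion has 8 partial quotients, read off in order.

[1; 1, 4, 2, 1, 1, 1, 5]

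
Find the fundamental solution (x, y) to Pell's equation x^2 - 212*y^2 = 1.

First expand sqrt(212) as a continued fraction. With x_i = (sqrt(212) + m_i)/d_i and (m_0, d_0) = (0, 1): a_0 = floor(sqrt(212)) = 14, since 14^2 = 196 <= 212 < 225 = 15^2.
Iterate m_{i+1} = d_i*a_i - m_i, d_{i+1} = (212 - m_{i+1}^2)/d_i, a_{i+1} = floor((a_0 + m_{i+1})/d_{i+1}):
  m_1 = 1*14 - 0 = 14, d_1 = (212 - 14^2)/1 = 16/1 = 16, a_1 = floor((14 + 14)/16) = 1.
  m_2 = 16*1 - 14 = 2, d_2 = (212 - 2^2)/16 = 208/16 = 13, a_2 = floor((14 + 2)/13) = 1.
  m_3 = 13*1 - 2 = 11, d_3 = (212 - 11^2)/13 = 91/13 = 7, a_3 = floor((14 + 11)/7) = 3.
  m_4 = 7*3 - 11 = 10, d_4 = (212 - 10^2)/7 = 112/7 = 16, a_4 = floor((14 + 10)/16) = 1.
  m_5 = 16*1 - 10 = 6, d_5 = (212 - 6^2)/16 = 176/16 = 11, a_5 = floor((14 + 6)/11) = 1.
  m_6 = 11*1 - 6 = 5, d_6 = (212 - 5^2)/11 = 187/11 = 17, a_6 = floor((14 + 5)/17) = 1.
  m_7 = 17*1 - 5 = 12, d_7 = (212 - 12^2)/17 = 68/17 = 4, a_7 = floor((14 + 12)/4) = 6.
  m_8 = 4*6 - 12 = 12, d_8 = (212 - 12^2)/4 = 68/4 = 17, a_8 = floor((14 + 12)/17) = 1.
  m_9 = 17*1 - 12 = 5, d_9 = (212 - 5^2)/17 = 187/17 = 11, a_9 = floor((14 + 5)/11) = 1.
  m_10 = 11*1 - 5 = 6, d_10 = (212 - 6^2)/11 = 176/11 = 16, a_10 = floor((14 + 6)/16) = 1.
  m_11 = 16*1 - 6 = 10, d_11 = (212 - 10^2)/16 = 112/16 = 7, a_11 = floor((14 + 10)/7) = 3.
  m_12 = 7*3 - 10 = 11, d_12 = (212 - 11^2)/7 = 91/7 = 13, a_12 = floor((14 + 11)/13) = 1.
  m_13 = 13*1 - 11 = 2, d_13 = (212 - 2^2)/13 = 208/13 = 16, a_13 = floor((14 + 2)/16) = 1.
  m_14 = 16*1 - 2 = 14, d_14 = (212 - 14^2)/16 = 16/16 = 1, a_14 = floor((14 + 14)/1) = 28.
  m_15 = 1*28 - 14 = 14, d_15 = (212 - 14^2)/1 = 16/1 = 16: (m_15, d_15) = (m_1, d_1) = (14, 16), so from here the quotients repeat a_1, ..., a_14; the period length is 14.
So sqrt(212) = [14; (1, 1, 3, 1, 1, 1, 6, 1, 1, 1, 3, 1, 1, 28)] with period length k = 14.
k is even, so the fundamental solution of x^2 - 212y^2 = 1 is (p_{k-1}, q_{k-1}) = (p_13, q_13); compute convergents through index 13.
Convergents (p_i = a_i*p_{i-1} + p_{i-2}, q_i = a_i*q_{i-1} + q_{i-2} with p_{-2}=0, p_{-1}=1, q_{-2}=1, q_{-1}=0):
  i=0: a_0=14, p_0 = 14*1 + 0 = 14, q_0 = 14*0 + 1 = 1.
  i=1: a_1=1, p_1 = 1*14 + 1 = 15, q_1 = 1*1 + 0 = 1.
  i=2: a_2=1, p_2 = 1*15 + 14 = 29, q_2 = 1*1 + 1 = 2.
  i=3: a_3=3, p_3 = 3*29 + 15 = 102, q_3 = 3*2 + 1 = 7.
  i=4: a_4=1, p_4 = 1*102 + 29 = 131, q_4 = 1*7 + 2 = 9.
  i=5: a_5=1, p_5 = 1*131 + 102 = 233, q_5 = 1*9 + 7 = 16.
  i=6: a_6=1, p_6 = 1*233 + 131 = 364, q_6 = 1*16 + 9 = 25.
  i=7: a_7=6, p_7 = 6*364 + 233 = 2417, q_7 = 6*25 + 16 = 166.
  i=8: a_8=1, p_8 = 1*2417 + 364 = 2781, q_8 = 1*166 + 25 = 191.
  i=9: a_9=1, p_9 = 1*2781 + 2417 = 5198, q_9 = 1*191 + 166 = 357.
  i=10: a_10=1, p_10 = 1*5198 + 2781 = 7979, q_10 = 1*357 + 191 = 548.
  i=11: a_11=3, p_11 = 3*7979 + 5198 = 29135, q_11 = 3*548 + 357 = 2001.
  i=12: a_12=1, p_12 = 1*29135 + 7979 = 37114, q_12 = 1*2001 + 548 = 2549.
  i=13: a_13=1, p_13 = 1*37114 + 29135 = 66249, q_13 = 1*2549 + 2001 = 4550.
Check: 66249^2 - 212*4550^2 = 4388930001 - 4388930000 = 1, so (x, y) = (66249, 4550) solves the equation, and by the theorem it is the least positive solution.

(x, y) = (66249, 4550)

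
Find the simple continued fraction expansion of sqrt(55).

Write x_i = (sqrt(55) + m_i)/d_i with (m_0, d_0) = (0, 1). a_0 = floor(sqrt(55)) = 7, since 7^2 = 49 <= 55 < 64 = 8^2.
Iterate m_{i+1} = d_i*a_i - m_i, d_{i+1} = (55 - m_{i+1}^2)/d_i, a_{i+1} = floor((a_0 + m_{i+1})/d_{i+1}):
  m_1 = 1*7 - 0 = 7, d_1 = (55 - 7^2)/1 = 6/1 = 6, a_1 = floor((7 + 7)/6) = 2.
  m_2 = 6*2 - 7 = 5, d_2 = (55 - 5^2)/6 = 30/6 = 5, a_2 = floor((7 + 5)/5) = 2.
  m_3 = 5*2 - 5 = 5, d_3 = (55 - 5^2)/5 = 30/5 = 6, a_3 = floor((7 + 5)/6) = 2.
  m_4 = 6*2 - 5 = 7, d_4 = (55 - 7^2)/6 = 6/6 = 1, a_4 = floor((7 + 7)/1) = 14.
  m_5 = 1*14 - 7 = 7, d_5 = (55 - 7^2)/1 = 6/1 = 6: (m_5, d_5) = (m_1, d_1) = (7, 6), so from here the quotients repeat a_1, ..., a_4; the period length is 4.
Hence the expansion of sqrt(55) is a_0 = 7 followed by the repeating block 2, 2, 2, 14 (period 4).

[7; (2, 2, 2, 14)]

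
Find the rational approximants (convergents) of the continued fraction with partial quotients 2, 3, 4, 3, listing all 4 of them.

2/1, 7/3, 30/13, 97/42

Using the convergent recurrence p_i = a_i*p_{i-1} + p_{i-2}, q_i = a_i*q_{i-1} + q_{i-2} with p_{-2}=0, p_{-1}=1, q_{-2}=1, q_{-1}=0:
  i=0: a_0=2, p_0 = 2*1 + 0 = 2, q_0 = 2*0 + 1 = 1.
  i=1: a_1=3, p_1 = 3*2 + 1 = 7, q_1 = 3*1 + 0 = 3.
  i=2: a_2=4, p_2 = 4*7 + 2 = 30, q_2 = 4*3 + 1 = 13.
  i=3: a_3=3, p_3 = 3*30 + 7 = 97, q_3 = 3*13 + 3 = 42.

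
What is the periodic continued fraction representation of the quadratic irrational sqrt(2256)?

[47; (2, 94)]

Write x_i = (sqrt(2256) + m_i)/d_i with (m_0, d_0) = (0, 1). a_0 = floor(sqrt(2256)) = 47, since 47^2 = 2209 <= 2256 < 2304 = 48^2.
Iterate m_{i+1} = d_i*a_i - m_i, d_{i+1} = (2256 - m_{i+1}^2)/d_i, a_{i+1} = floor((a_0 + m_{i+1})/d_{i+1}):
  m_1 = 1*47 - 0 = 47, d_1 = (2256 - 47^2)/1 = 47/1 = 47, a_1 = floor((47 + 47)/47) = 2.
  m_2 = 47*2 - 47 = 47, d_2 = (2256 - 47^2)/47 = 47/47 = 1, a_2 = floor((47 + 47)/1) = 94.
  m_3 = 1*94 - 47 = 47, d_3 = (2256 - 47^2)/1 = 47/1 = 47: (m_3, d_3) = (m_1, d_1) = (47, 47), so from here the quotients repeat a_1, a_2; the period length is 2.
Hence the expansion of sqrt(2256) is a_0 = 47 followed by the repeating block 2, 94 (period 2).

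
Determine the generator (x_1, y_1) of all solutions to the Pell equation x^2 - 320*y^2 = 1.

First expand sqrt(320) as a continued fraction. With x_i = (sqrt(320) + m_i)/d_i and (m_0, d_0) = (0, 1): a_0 = floor(sqrt(320)) = 17, since 17^2 = 289 <= 320 < 324 = 18^2.
Iterate m_{i+1} = d_i*a_i - m_i, d_{i+1} = (320 - m_{i+1}^2)/d_i, a_{i+1} = floor((a_0 + m_{i+1})/d_{i+1}):
  m_1 = 1*17 - 0 = 17, d_1 = (320 - 17^2)/1 = 31/1 = 31, a_1 = floor((17 + 17)/31) = 1.
  m_2 = 31*1 - 17 = 14, d_2 = (320 - 14^2)/31 = 124/31 = 4, a_2 = floor((17 + 14)/4) = 7.
  m_3 = 4*7 - 14 = 14, d_3 = (320 - 14^2)/4 = 124/4 = 31, a_3 = floor((17 + 14)/31) = 1.
  m_4 = 31*1 - 14 = 17, d_4 = (320 - 17^2)/31 = 31/31 = 1, a_4 = floor((17 + 17)/1) = 34.
  m_5 = 1*34 - 17 = 17, d_5 = (320 - 17^2)/1 = 31/1 = 31: (m_5, d_5) = (m_1, d_1) = (17, 31), so from here the quotients repeat a_1, ..., a_4; the period length is 4.
So sqrt(320) = [17; (1, 7, 1, 34)] with period length k = 4.
k is even, so the fundamental solution of x^2 - 320y^2 = 1 is (p_{k-1}, q_{k-1}) = (p_3, q_3); compute convergents through index 3.
Convergents (p_i = a_i*p_{i-1} + p_{i-2}, q_i = a_i*q_{i-1} + q_{i-2} with p_{-2}=0, p_{-1}=1, q_{-2}=1, q_{-1}=0):
  i=0: a_0=17, p_0 = 17*1 + 0 = 17, q_0 = 17*0 + 1 = 1.
  i=1: a_1=1, p_1 = 1*17 + 1 = 18, q_1 = 1*1 + 0 = 1.
  i=2: a_2=7, p_2 = 7*18 + 17 = 143, q_2 = 7*1 + 1 = 8.
  i=3: a_3=1, p_3 = 1*143 + 18 = 161, q_3 = 1*8 + 1 = 9.
Check: 161^2 - 320*9^2 = 25921 - 25920 = 1, so (x, y) = (161, 9) solves the equation, and by the theorem it is the least positive solution.

(x, y) = (161, 9)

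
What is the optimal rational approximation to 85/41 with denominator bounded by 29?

56/27

Expand x = 85/41 as a continued fraction with the Euclidean algorithm:
  85 = 2*41 + 3, so a_0 = 2.
  41 = 13*3 + 2, so a_1 = 13.
  3 = 1*2 + 1, so a_2 = 1.
  2 = 2*1 + 0, so a_3 = 2.
so x = [2; 13, 1, 2].
Convergents (p_i = a_i*p_{i-1} + p_{i-2}, q_i = a_i*q_{i-1} + q_{i-2} with p_{-2}=0, p_{-1}=1, q_{-2}=1, q_{-1}=0), until the denominator exceeds 29:
  i=0: a_0=2, p_0 = 2*1 + 0 = 2, q_0 = 2*0 + 1 = 1.
  i=1: a_1=13, p_1 = 13*2 + 1 = 27, q_1 = 13*1 + 0 = 13.
  i=2: a_2=1, p_2 = 1*27 + 2 = 29, q_2 = 1*13 + 1 = 14.
  i=3: a_3=2, p_3 = 2*29 + 27 = 85, q_3 = 2*14 + 13 = 41.
q_3 = 41 > 29, so the last convergent with denominator <= 29 is p_2/q_2 = 29/14.
The closest fraction with denominator <= 29 is either p_2/q_2 or the intermediate fraction (k*p_2 + p_1)/(k*q_2 + q_1) with the largest k >= 1 whose denominator stays <= 29; these approach x as k grows, and every other convergent or intermediate fraction in range is farther away.
Largest k: floor((29 - q_1)/q_2) = floor((29 - 13)/14) = 1.
That gives (1*29 + 27)/(1*14 + 13) = 56/27.
Compare the errors: |x - 29/14| = |85*14 - 29*41|/(41*14) = 1/574, and |x - 56/27| = |85*27 - 56*41|/(41*27) = 1/1107.
Cross-multiplying, 1*574 = 574 < 1107 = 1*1107, so 1/1107 is smaller: the intermediate fraction 56/27 is closer to x than 29/14.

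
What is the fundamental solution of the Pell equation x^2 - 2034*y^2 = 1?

First expand sqrt(2034) as a continued fraction. With x_i = (sqrt(2034) + m_i)/d_i and (m_0, d_0) = (0, 1): a_0 = floor(sqrt(2034)) = 45, since 45^2 = 2025 <= 2034 < 2116 = 46^2.
Iterate m_{i+1} = d_i*a_i - m_i, d_{i+1} = (2034 - m_{i+1}^2)/d_i, a_{i+1} = floor((a_0 + m_{i+1})/d_{i+1}):
  m_1 = 1*45 - 0 = 45, d_1 = (2034 - 45^2)/1 = 9/1 = 9, a_1 = floor((45 + 45)/9) = 10.
  m_2 = 9*10 - 45 = 45, d_2 = (2034 - 45^2)/9 = 9/9 = 1, a_2 = floor((45 + 45)/1) = 90.
  m_3 = 1*90 - 45 = 45, d_3 = (2034 - 45^2)/1 = 9/1 = 9: (m_3, d_3) = (m_1, d_1) = (45, 9), so from here the quotients repeat a_1, a_2; the period length is 2.
So sqrt(2034) = [45; (10, 90)] with period length k = 2.
k is even, so the fundamental solution of x^2 - 2034y^2 = 1 is (p_{k-1}, q_{k-1}) = (p_1, q_1); compute convergents through index 1.
Convergents (p_i = a_i*p_{i-1} + p_{i-2}, q_i = a_i*q_{i-1} + q_{i-2} with p_{-2}=0, p_{-1}=1, q_{-2}=1, q_{-1}=0):
  i=0: a_0=45, p_0 = 45*1 + 0 = 45, q_0 = 45*0 + 1 = 1.
  i=1: a_1=10, p_1 = 10*45 + 1 = 451, q_1 = 10*1 + 0 = 10.
Check: 451^2 - 2034*10^2 = 203401 - 203400 = 1, so (x, y) = (451, 10) solves the equation, and by the theorem it is the least positive solution.

(x, y) = (451, 10)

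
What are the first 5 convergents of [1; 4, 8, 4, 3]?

1/1, 5/4, 41/33, 169/136, 548/441

Using the convergent recurrence p_i = a_i*p_{i-1} + p_{i-2}, q_i = a_i*q_{i-1} + q_{i-2} with p_{-2}=0, p_{-1}=1, q_{-2}=1, q_{-1}=0:
  i=0: a_0=1, p_0 = 1*1 + 0 = 1, q_0 = 1*0 + 1 = 1.
  i=1: a_1=4, p_1 = 4*1 + 1 = 5, q_1 = 4*1 + 0 = 4.
  i=2: a_2=8, p_2 = 8*5 + 1 = 41, q_2 = 8*4 + 1 = 33.
  i=3: a_3=4, p_3 = 4*41 + 5 = 169, q_3 = 4*33 + 4 = 136.
  i=4: a_4=3, p_4 = 3*169 + 41 = 548, q_4 = 3*136 + 33 = 441.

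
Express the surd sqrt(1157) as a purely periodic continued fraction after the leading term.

[34; (68)]

Write x_i = (sqrt(1157) + m_i)/d_i with (m_0, d_0) = (0, 1). a_0 = floor(sqrt(1157)) = 34, since 34^2 = 1156 <= 1157 < 1225 = 35^2.
Iterate m_{i+1} = d_i*a_i - m_i, d_{i+1} = (1157 - m_{i+1}^2)/d_i, a_{i+1} = floor((a_0 + m_{i+1})/d_{i+1}):
  m_1 = 1*34 - 0 = 34, d_1 = (1157 - 34^2)/1 = 1/1 = 1, a_1 = floor((34 + 34)/1) = 68.
  m_2 = 1*68 - 34 = 34, d_2 = (1157 - 34^2)/1 = 1/1 = 1: (m_2, d_2) = (m_1, d_1) = (34, 1), so from here the quotient a_1 repeats; the period length is 1.
Hence the expansion of sqrt(1157) is a_0 = 34 followed by the repeating block 68 (period 1).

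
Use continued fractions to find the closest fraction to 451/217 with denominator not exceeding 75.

Expand x = 451/217 as a continued fraction with the Euclidean algorithm:
  451 = 2*217 + 17, so a_0 = 2.
  217 = 12*17 + 13, so a_1 = 12.
  17 = 1*13 + 4, so a_2 = 1.
  13 = 3*4 + 1, so a_3 = 3.
  4 = 4*1 + 0, so a_4 = 4.
so x = [2; 12, 1, 3, 4].
Convergents (p_i = a_i*p_{i-1} + p_{i-2}, q_i = a_i*q_{i-1} + q_{i-2} with p_{-2}=0, p_{-1}=1, q_{-2}=1, q_{-1}=0), until the denominator exceeds 75:
  i=0: a_0=2, p_0 = 2*1 + 0 = 2, q_0 = 2*0 + 1 = 1.
  i=1: a_1=12, p_1 = 12*2 + 1 = 25, q_1 = 12*1 + 0 = 12.
  i=2: a_2=1, p_2 = 1*25 + 2 = 27, q_2 = 1*12 + 1 = 13.
  i=3: a_3=3, p_3 = 3*27 + 25 = 106, q_3 = 3*13 + 12 = 51.
  i=4: a_4=4, p_4 = 4*106 + 27 = 451, q_4 = 4*51 + 13 = 217.
q_4 = 217 > 75, so the last convergent with denominator <= 75 is p_3/q_3 = 106/51.
The closest fraction with denominator <= 75 is either p_3/q_3 or the intermediate fraction (k*p_3 + p_2)/(k*q_3 + q_2) with the largest k >= 1 whose denominator stays <= 75; these approach x as k grows, and every other convergent or intermediate fraction in range is farther away.
Largest k: floor((75 - q_2)/q_3) = floor((75 - 13)/51) = 1.
That gives (1*106 + 27)/(1*51 + 13) = 133/64.
Compare the errors: |x - 106/51| = |451*51 - 106*217|/(217*51) = 1/11067, and |x - 133/64| = |451*64 - 133*217|/(217*64) = 3/13888.
Cross-multiplying, 1*13888 = 13888 < 33201 = 3*11067, so 1/11067 is smaller: the convergent 106/51 is closer to x than 133/64.

106/51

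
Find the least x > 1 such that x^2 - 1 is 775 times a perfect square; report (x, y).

(x, y) = (4620799, 165984)

First expand sqrt(775) as a continued fraction. With x_i = (sqrt(775) + m_i)/d_i and (m_0, d_0) = (0, 1): a_0 = floor(sqrt(775)) = 27, since 27^2 = 729 <= 775 < 784 = 28^2.
Iterate m_{i+1} = d_i*a_i - m_i, d_{i+1} = (775 - m_{i+1}^2)/d_i, a_{i+1} = floor((a_0 + m_{i+1})/d_{i+1}):
  m_1 = 1*27 - 0 = 27, d_1 = (775 - 27^2)/1 = 46/1 = 46, a_1 = floor((27 + 27)/46) = 1.
  m_2 = 46*1 - 27 = 19, d_2 = (775 - 19^2)/46 = 414/46 = 9, a_2 = floor((27 + 19)/9) = 5.
  m_3 = 9*5 - 19 = 26, d_3 = (775 - 26^2)/9 = 99/9 = 11, a_3 = floor((27 + 26)/11) = 4.
  m_4 = 11*4 - 26 = 18, d_4 = (775 - 18^2)/11 = 451/11 = 41, a_4 = floor((27 + 18)/41) = 1.
  m_5 = 41*1 - 18 = 23, d_5 = (775 - 23^2)/41 = 246/41 = 6, a_5 = floor((27 + 23)/6) = 8.
  m_6 = 6*8 - 23 = 25, d_6 = (775 - 25^2)/6 = 150/6 = 25, a_6 = floor((27 + 25)/25) = 2.
  m_7 = 25*2 - 25 = 25, d_7 = (775 - 25^2)/25 = 150/25 = 6, a_7 = floor((27 + 25)/6) = 8.
  m_8 = 6*8 - 25 = 23, d_8 = (775 - 23^2)/6 = 246/6 = 41, a_8 = floor((27 + 23)/41) = 1.
  m_9 = 41*1 - 23 = 18, d_9 = (775 - 18^2)/41 = 451/41 = 11, a_9 = floor((27 + 18)/11) = 4.
  m_10 = 11*4 - 18 = 26, d_10 = (775 - 26^2)/11 = 99/11 = 9, a_10 = floor((27 + 26)/9) = 5.
  m_11 = 9*5 - 26 = 19, d_11 = (775 - 19^2)/9 = 414/9 = 46, a_11 = floor((27 + 19)/46) = 1.
  m_12 = 46*1 - 19 = 27, d_12 = (775 - 27^2)/46 = 46/46 = 1, a_12 = floor((27 + 27)/1) = 54.
  m_13 = 1*54 - 27 = 27, d_13 = (775 - 27^2)/1 = 46/1 = 46: (m_13, d_13) = (m_1, d_1) = (27, 46), so from here the quotients repeat a_1, ..., a_12; the period length is 12.
So sqrt(775) = [27; (1, 5, 4, 1, 8, 2, 8, 1, 4, 5, 1, 54)] with period length k = 12.
k is even, so the fundamental solution of x^2 - 775y^2 = 1 is (p_{k-1}, q_{k-1}) = (p_11, q_11); compute convergents through index 11.
Convergents (p_i = a_i*p_{i-1} + p_{i-2}, q_i = a_i*q_{i-1} + q_{i-2} with p_{-2}=0, p_{-1}=1, q_{-2}=1, q_{-1}=0):
  i=0: a_0=27, p_0 = 27*1 + 0 = 27, q_0 = 27*0 + 1 = 1.
  i=1: a_1=1, p_1 = 1*27 + 1 = 28, q_1 = 1*1 + 0 = 1.
  i=2: a_2=5, p_2 = 5*28 + 27 = 167, q_2 = 5*1 + 1 = 6.
  i=3: a_3=4, p_3 = 4*167 + 28 = 696, q_3 = 4*6 + 1 = 25.
  i=4: a_4=1, p_4 = 1*696 + 167 = 863, q_4 = 1*25 + 6 = 31.
  i=5: a_5=8, p_5 = 8*863 + 696 = 7600, q_5 = 8*31 + 25 = 273.
  i=6: a_6=2, p_6 = 2*7600 + 863 = 16063, q_6 = 2*273 + 31 = 577.
  i=7: a_7=8, p_7 = 8*16063 + 7600 = 136104, q_7 = 8*577 + 273 = 4889.
  i=8: a_8=1, p_8 = 1*136104 + 16063 = 152167, q_8 = 1*4889 + 577 = 5466.
  i=9: a_9=4, p_9 = 4*152167 + 136104 = 744772, q_9 = 4*5466 + 4889 = 26753.
  i=10: a_10=5, p_10 = 5*744772 + 152167 = 3876027, q_10 = 5*26753 + 5466 = 139231.
  i=11: a_11=1, p_11 = 1*3876027 + 744772 = 4620799, q_11 = 1*139231 + 26753 = 165984.
Check: 4620799^2 - 775*165984^2 = 21351783398401 - 21351783398400 = 1, so (x, y) = (4620799, 165984) solves the equation, and by the theorem it is the least positive solution.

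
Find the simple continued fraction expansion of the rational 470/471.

[0; 1, 470]

Run the Euclidean algorithm on 470 and 471; the successive quotients are the partial quotients a_0, a_1, ... (each step inverts the fractional part left over by the previous one):
  470 = 0*471 + 470, so a_0 = 0.
  471 = 1*470 + 1, so a_1 = 1.
  470 = 470*1 + 0, so a_2 = 470.
The remainder reaches 0 after 3 divisions, so the expansion has 3 partial quotients, read off in order.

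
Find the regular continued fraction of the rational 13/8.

[1; 1, 1, 1, 2]

Run the Euclidean algorithm on 13 and 8; the successive quotients are the partial quotients a_0, a_1, ... (each step inverts the fractional part left over by the previous one):
  13 = 1*8 + 5, so a_0 = 1.
  8 = 1*5 + 3, so a_1 = 1.
  5 = 1*3 + 2, so a_2 = 1.
  3 = 1*2 + 1, so a_3 = 1.
  2 = 2*1 + 0, so a_4 = 2.
The remainder reaches 0 after 5 divisions, so the expansion has 5 partial quotients, read off in order.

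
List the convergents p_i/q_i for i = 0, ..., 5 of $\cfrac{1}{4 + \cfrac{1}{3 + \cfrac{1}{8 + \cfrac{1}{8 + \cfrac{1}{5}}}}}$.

Using the convergent recurrence p_i = a_i*p_{i-1} + p_{i-2}, q_i = a_i*q_{i-1} + q_{i-2} with p_{-2}=0, p_{-1}=1, q_{-2}=1, q_{-1}=0:
  i=0: a_0=0, p_0 = 0*1 + 0 = 0, q_0 = 0*0 + 1 = 1.
  i=1: a_1=4, p_1 = 4*0 + 1 = 1, q_1 = 4*1 + 0 = 4.
  i=2: a_2=3, p_2 = 3*1 + 0 = 3, q_2 = 3*4 + 1 = 13.
  i=3: a_3=8, p_3 = 8*3 + 1 = 25, q_3 = 8*13 + 4 = 108.
  i=4: a_4=8, p_4 = 8*25 + 3 = 203, q_4 = 8*108 + 13 = 877.
  i=5: a_5=5, p_5 = 5*203 + 25 = 1040, q_5 = 5*877 + 108 = 4493.

0/1, 1/4, 3/13, 25/108, 203/877, 1040/4493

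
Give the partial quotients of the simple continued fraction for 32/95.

[0; 2, 1, 31]

Run the Euclidean algorithm on 32 and 95; the successive quotients are the partial quotients a_0, a_1, ... (each step inverts the fractional part left over by the previous one):
  32 = 0*95 + 32, so a_0 = 0.
  95 = 2*32 + 31, so a_1 = 2.
  32 = 1*31 + 1, so a_2 = 1.
  31 = 31*1 + 0, so a_3 = 31.
The remainder reaches 0 after 4 divisions, so the expansion has 4 partial quotients, read off in order.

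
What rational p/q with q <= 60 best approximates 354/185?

Expand x = 354/185 as a continued fraction with the Euclidean algorithm:
  354 = 1*185 + 169, so a_0 = 1.
  185 = 1*169 + 16, so a_1 = 1.
  169 = 10*16 + 9, so a_2 = 10.
  16 = 1*9 + 7, so a_3 = 1.
  9 = 1*7 + 2, so a_4 = 1.
  7 = 3*2 + 1, so a_5 = 3.
  2 = 2*1 + 0, so a_6 = 2.
so x = [1; 1, 10, 1, 1, 3, 2].
Convergents (p_i = a_i*p_{i-1} + p_{i-2}, q_i = a_i*q_{i-1} + q_{i-2} with p_{-2}=0, p_{-1}=1, q_{-2}=1, q_{-1}=0), until the denominator exceeds 60:
  i=0: a_0=1, p_0 = 1*1 + 0 = 1, q_0 = 1*0 + 1 = 1.
  i=1: a_1=1, p_1 = 1*1 + 1 = 2, q_1 = 1*1 + 0 = 1.
  i=2: a_2=10, p_2 = 10*2 + 1 = 21, q_2 = 10*1 + 1 = 11.
  i=3: a_3=1, p_3 = 1*21 + 2 = 23, q_3 = 1*11 + 1 = 12.
  i=4: a_4=1, p_4 = 1*23 + 21 = 44, q_4 = 1*12 + 11 = 23.
  i=5: a_5=3, p_5 = 3*44 + 23 = 155, q_5 = 3*23 + 12 = 81.
q_5 = 81 > 60, so the last convergent with denominator <= 60 is p_4/q_4 = 44/23.
The closest fraction with denominator <= 60 is either p_4/q_4 or the intermediate fraction (k*p_4 + p_3)/(k*q_4 + q_3) with the largest k >= 1 whose denominator stays <= 60; these approach x as k grows, and every other convergent or intermediate fraction in range is farther away.
Largest k: floor((60 - q_3)/q_4) = floor((60 - 12)/23) = 2.
That gives (2*44 + 23)/(2*23 + 12) = 111/58.
Compare the errors: |x - 44/23| = |354*23 - 44*185|/(185*23) = 2/4255, and |x - 111/58| = |354*58 - 111*185|/(185*58) = 3/10730.
Cross-multiplying, 3*4255 = 12765 < 21460 = 2*10730, so 3/10730 is smaller: the intermediate fraction 111/58 is closer to x than 44/23.

111/58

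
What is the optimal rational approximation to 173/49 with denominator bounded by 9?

32/9

Expand x = 173/49 as a continued fraction with the Euclidean algorithm:
  173 = 3*49 + 26, so a_0 = 3.
  49 = 1*26 + 23, so a_1 = 1.
  26 = 1*23 + 3, so a_2 = 1.
  23 = 7*3 + 2, so a_3 = 7.
  3 = 1*2 + 1, so a_4 = 1.
  2 = 2*1 + 0, so a_5 = 2.
so x = [3; 1, 1, 7, 1, 2].
Convergents (p_i = a_i*p_{i-1} + p_{i-2}, q_i = a_i*q_{i-1} + q_{i-2} with p_{-2}=0, p_{-1}=1, q_{-2}=1, q_{-1}=0), until the denominator exceeds 9:
  i=0: a_0=3, p_0 = 3*1 + 0 = 3, q_0 = 3*0 + 1 = 1.
  i=1: a_1=1, p_1 = 1*3 + 1 = 4, q_1 = 1*1 + 0 = 1.
  i=2: a_2=1, p_2 = 1*4 + 3 = 7, q_2 = 1*1 + 1 = 2.
  i=3: a_3=7, p_3 = 7*7 + 4 = 53, q_3 = 7*2 + 1 = 15.
q_3 = 15 > 9, so the last convergent with denominator <= 9 is p_2/q_2 = 7/2.
The closest fraction with denominator <= 9 is either p_2/q_2 or the intermediate fraction (k*p_2 + p_1)/(k*q_2 + q_1) with the largest k >= 1 whose denominator stays <= 9; these approach x as k grows, and every other convergent or intermediate fraction in range is farther away.
Largest k: floor((9 - q_1)/q_2) = floor((9 - 1)/2) = 4.
That gives (4*7 + 4)/(4*2 + 1) = 32/9.
Compare the errors: |x - 7/2| = |173*2 - 7*49|/(49*2) = 3/98, and |x - 32/9| = |173*9 - 32*49|/(49*9) = 11/441.
Cross-multiplying, 11*98 = 1078 < 1323 = 3*441, so 11/441 is smaller: the intermediate fraction 32/9 is closer to x than 7/2.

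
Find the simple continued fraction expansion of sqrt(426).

[20; (1, 1, 1, 3, 2, 6, 2, 3, 1, 1, 1, 40)]

Write x_i = (sqrt(426) + m_i)/d_i with (m_0, d_0) = (0, 1). a_0 = floor(sqrt(426)) = 20, since 20^2 = 400 <= 426 < 441 = 21^2.
Iterate m_{i+1} = d_i*a_i - m_i, d_{i+1} = (426 - m_{i+1}^2)/d_i, a_{i+1} = floor((a_0 + m_{i+1})/d_{i+1}):
  m_1 = 1*20 - 0 = 20, d_1 = (426 - 20^2)/1 = 26/1 = 26, a_1 = floor((20 + 20)/26) = 1.
  m_2 = 26*1 - 20 = 6, d_2 = (426 - 6^2)/26 = 390/26 = 15, a_2 = floor((20 + 6)/15) = 1.
  m_3 = 15*1 - 6 = 9, d_3 = (426 - 9^2)/15 = 345/15 = 23, a_3 = floor((20 + 9)/23) = 1.
  m_4 = 23*1 - 9 = 14, d_4 = (426 - 14^2)/23 = 230/23 = 10, a_4 = floor((20 + 14)/10) = 3.
  m_5 = 10*3 - 14 = 16, d_5 = (426 - 16^2)/10 = 170/10 = 17, a_5 = floor((20 + 16)/17) = 2.
  m_6 = 17*2 - 16 = 18, d_6 = (426 - 18^2)/17 = 102/17 = 6, a_6 = floor((20 + 18)/6) = 6.
  m_7 = 6*6 - 18 = 18, d_7 = (426 - 18^2)/6 = 102/6 = 17, a_7 = floor((20 + 18)/17) = 2.
  m_8 = 17*2 - 18 = 16, d_8 = (426 - 16^2)/17 = 170/17 = 10, a_8 = floor((20 + 16)/10) = 3.
  m_9 = 10*3 - 16 = 14, d_9 = (426 - 14^2)/10 = 230/10 = 23, a_9 = floor((20 + 14)/23) = 1.
  m_10 = 23*1 - 14 = 9, d_10 = (426 - 9^2)/23 = 345/23 = 15, a_10 = floor((20 + 9)/15) = 1.
  m_11 = 15*1 - 9 = 6, d_11 = (426 - 6^2)/15 = 390/15 = 26, a_11 = floor((20 + 6)/26) = 1.
  m_12 = 26*1 - 6 = 20, d_12 = (426 - 20^2)/26 = 26/26 = 1, a_12 = floor((20 + 20)/1) = 40.
  m_13 = 1*40 - 20 = 20, d_13 = (426 - 20^2)/1 = 26/1 = 26: (m_13, d_13) = (m_1, d_1) = (20, 26), so from here the quotients repeat a_1, ..., a_12; the period length is 12.
Hence the expansion of sqrt(426) is a_0 = 20 followed by the repeating block 1, 1, 1, 3, 2, 6, 2, 3, 1, 1, 1, 40 (period 12).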